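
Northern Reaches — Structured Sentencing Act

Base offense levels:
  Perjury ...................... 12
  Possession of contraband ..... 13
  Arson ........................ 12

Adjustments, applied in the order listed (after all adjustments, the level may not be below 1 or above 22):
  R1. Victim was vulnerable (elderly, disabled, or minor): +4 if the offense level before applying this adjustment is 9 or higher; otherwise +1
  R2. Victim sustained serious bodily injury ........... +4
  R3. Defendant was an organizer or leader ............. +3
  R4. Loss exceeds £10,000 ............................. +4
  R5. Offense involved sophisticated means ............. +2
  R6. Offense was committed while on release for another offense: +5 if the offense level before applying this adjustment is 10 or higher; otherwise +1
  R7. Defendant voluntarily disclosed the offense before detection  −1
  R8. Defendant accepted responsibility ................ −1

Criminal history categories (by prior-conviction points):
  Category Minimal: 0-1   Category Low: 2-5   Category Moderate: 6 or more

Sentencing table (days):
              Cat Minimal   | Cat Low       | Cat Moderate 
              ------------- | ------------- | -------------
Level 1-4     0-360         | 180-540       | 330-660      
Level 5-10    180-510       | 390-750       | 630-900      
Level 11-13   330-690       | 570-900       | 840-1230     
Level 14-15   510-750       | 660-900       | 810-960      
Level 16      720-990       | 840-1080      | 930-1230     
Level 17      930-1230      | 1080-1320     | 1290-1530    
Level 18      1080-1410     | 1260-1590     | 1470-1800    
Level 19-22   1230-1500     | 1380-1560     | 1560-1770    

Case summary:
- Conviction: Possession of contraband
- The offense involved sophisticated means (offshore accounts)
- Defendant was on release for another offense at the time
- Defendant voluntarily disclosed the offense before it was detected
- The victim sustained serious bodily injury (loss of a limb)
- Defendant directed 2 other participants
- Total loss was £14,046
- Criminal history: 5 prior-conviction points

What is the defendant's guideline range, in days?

1380-1560 days

Base offense level for possession of contraband: 13.
R2 applies: 13 + 4 = 17.
R3 applies: 17 + 3 = 20.
R4 applies: 20 + 4 = 24.
R5 applies: 24 + 2 = 26.
R6 applies (level before this adjustment is 26 ≥ 10, so +5): 26 + 5 = 31.
R7 applies: 31 − 1 = 30.
Level 30 exceeds the maximum of 22; capped at 22.
Final offense level: 22.
Criminal history: 5 prior points → Category Low (2-5).
Level 22 falls in the 19-22 band.
Grid: Level 19-22 × Category Low = 1380-1560 days.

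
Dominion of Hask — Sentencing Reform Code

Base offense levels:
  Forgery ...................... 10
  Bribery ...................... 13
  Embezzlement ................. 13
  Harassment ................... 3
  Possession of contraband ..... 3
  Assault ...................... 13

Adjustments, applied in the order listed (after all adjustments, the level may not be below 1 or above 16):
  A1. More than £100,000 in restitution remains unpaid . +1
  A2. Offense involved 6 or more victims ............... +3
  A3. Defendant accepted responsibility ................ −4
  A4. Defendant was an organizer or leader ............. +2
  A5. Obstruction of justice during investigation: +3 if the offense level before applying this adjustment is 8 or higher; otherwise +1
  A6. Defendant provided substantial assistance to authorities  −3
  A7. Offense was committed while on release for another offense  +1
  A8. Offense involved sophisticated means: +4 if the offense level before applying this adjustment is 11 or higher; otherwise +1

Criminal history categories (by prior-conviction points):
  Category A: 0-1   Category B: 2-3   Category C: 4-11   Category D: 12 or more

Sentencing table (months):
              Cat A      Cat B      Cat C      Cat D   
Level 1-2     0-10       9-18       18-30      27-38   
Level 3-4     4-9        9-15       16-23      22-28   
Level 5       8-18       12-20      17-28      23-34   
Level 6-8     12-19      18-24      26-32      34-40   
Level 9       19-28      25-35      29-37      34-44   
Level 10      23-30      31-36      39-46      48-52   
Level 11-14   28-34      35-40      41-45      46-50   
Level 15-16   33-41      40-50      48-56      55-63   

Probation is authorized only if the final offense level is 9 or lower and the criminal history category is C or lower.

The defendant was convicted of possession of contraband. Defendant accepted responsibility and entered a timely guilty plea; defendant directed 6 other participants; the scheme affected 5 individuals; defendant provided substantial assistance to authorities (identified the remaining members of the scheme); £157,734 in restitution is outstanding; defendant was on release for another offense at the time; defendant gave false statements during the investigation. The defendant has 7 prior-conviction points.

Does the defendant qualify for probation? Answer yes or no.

Base offense level for possession of contraband: 3.
A1 applies: 3 + 1 = 4.
A2 does not apply.
A3 applies: 4 − 4 = 0.
A4 applies: 0 + 2 = 2.
A5 applies (level before this adjustment is 2 < 8, so +1): 2 + 1 = 3.
A6 applies: 3 − 3 = 0.
A7 applies: 0 + 1 = 1.
A8 does not apply.
Final offense level: 1.
Criminal history: 7 prior points → Category C (4-11).
Level 1 falls in the 1-2 band.
Grid: Level 1-2 × Category C = 18-30 months.
Probation check: level 1 ≤ 9 and category C ≤ C → eligible.

Yes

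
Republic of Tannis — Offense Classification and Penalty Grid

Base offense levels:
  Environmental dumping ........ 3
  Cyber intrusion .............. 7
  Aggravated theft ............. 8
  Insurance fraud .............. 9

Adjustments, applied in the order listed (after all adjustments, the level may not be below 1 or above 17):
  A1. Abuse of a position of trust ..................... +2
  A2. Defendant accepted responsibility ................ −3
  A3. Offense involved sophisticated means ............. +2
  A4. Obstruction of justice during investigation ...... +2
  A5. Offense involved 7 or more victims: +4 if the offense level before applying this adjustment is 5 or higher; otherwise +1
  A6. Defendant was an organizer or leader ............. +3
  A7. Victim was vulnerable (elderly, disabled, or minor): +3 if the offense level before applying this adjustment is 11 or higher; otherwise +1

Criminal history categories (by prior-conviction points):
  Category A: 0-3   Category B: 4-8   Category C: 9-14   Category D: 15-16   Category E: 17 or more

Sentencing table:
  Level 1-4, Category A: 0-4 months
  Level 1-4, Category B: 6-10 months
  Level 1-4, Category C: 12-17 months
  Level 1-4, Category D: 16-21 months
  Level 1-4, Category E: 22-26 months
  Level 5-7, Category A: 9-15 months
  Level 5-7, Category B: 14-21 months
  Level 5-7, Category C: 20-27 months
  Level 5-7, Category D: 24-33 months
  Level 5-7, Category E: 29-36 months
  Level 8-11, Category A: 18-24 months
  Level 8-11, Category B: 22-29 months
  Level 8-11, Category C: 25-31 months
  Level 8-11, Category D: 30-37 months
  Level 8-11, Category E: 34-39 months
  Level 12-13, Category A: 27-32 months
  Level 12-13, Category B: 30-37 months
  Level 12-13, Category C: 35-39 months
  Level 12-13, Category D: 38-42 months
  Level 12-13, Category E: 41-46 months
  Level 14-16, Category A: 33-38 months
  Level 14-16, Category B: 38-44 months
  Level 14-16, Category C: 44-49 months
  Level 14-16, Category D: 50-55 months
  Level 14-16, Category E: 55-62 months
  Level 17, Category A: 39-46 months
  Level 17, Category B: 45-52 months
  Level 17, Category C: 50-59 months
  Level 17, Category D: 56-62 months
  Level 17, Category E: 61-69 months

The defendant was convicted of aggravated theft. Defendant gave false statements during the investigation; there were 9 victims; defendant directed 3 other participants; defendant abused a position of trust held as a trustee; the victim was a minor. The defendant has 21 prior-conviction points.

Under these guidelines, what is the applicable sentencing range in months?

61-69 months

Base offense level for aggravated theft: 8.
A1 applies: 8 + 2 = 10.
A3 does not apply.
A4 applies: 10 + 2 = 12.
A5 applies (level before this adjustment is 12 ≥ 5, so +4): 12 + 4 = 16.
A6 applies: 16 + 3 = 19.
A7 applies (level before this adjustment is 19 ≥ 11, so +3): 19 + 3 = 22.
Level 22 exceeds the maximum of 17; capped at 17.
Final offense level: 17.
Criminal history: 21 prior points → Category E (17+).
Level 17 falls in the 17 band.
Grid: Level 17 × Category E = 61-69 months.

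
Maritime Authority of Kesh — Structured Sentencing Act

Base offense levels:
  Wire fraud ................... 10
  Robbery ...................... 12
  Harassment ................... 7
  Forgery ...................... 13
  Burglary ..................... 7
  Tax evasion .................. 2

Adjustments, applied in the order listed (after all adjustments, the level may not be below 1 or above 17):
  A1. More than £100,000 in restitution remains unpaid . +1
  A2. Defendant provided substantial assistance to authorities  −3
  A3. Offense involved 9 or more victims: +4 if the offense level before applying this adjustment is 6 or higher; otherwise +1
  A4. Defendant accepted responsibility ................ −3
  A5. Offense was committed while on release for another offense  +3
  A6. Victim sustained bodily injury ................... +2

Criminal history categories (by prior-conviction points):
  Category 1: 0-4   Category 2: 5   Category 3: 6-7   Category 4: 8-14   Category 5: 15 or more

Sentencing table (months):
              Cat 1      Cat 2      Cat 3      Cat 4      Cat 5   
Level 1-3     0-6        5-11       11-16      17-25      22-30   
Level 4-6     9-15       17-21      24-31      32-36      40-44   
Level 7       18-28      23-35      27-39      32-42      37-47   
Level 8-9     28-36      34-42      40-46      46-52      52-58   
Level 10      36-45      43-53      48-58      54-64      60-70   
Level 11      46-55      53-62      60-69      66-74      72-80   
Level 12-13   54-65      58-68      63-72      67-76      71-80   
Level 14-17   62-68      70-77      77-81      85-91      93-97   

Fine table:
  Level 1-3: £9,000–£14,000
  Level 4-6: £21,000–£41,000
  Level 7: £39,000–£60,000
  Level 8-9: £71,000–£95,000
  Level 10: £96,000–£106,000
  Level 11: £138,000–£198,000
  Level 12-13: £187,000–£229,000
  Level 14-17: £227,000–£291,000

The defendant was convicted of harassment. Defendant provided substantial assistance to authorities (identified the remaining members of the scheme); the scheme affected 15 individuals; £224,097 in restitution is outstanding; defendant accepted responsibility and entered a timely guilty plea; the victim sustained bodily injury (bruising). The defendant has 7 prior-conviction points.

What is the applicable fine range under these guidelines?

£21,000–£41,000

Base offense level for harassment: 7.
A1 applies: 7 + 1 = 8.
A2 applies: 8 − 3 = 5.
A3 applies (level before this adjustment is 5 < 6, so +1): 5 + 1 = 6.
A4 applies: 6 − 3 = 3.
A6 applies: 3 + 2 = 5.
Final offense level: 5.
Level 5 falls in the 4-6 band.
Fine table: Level 4-6 → £21,000–£41,000.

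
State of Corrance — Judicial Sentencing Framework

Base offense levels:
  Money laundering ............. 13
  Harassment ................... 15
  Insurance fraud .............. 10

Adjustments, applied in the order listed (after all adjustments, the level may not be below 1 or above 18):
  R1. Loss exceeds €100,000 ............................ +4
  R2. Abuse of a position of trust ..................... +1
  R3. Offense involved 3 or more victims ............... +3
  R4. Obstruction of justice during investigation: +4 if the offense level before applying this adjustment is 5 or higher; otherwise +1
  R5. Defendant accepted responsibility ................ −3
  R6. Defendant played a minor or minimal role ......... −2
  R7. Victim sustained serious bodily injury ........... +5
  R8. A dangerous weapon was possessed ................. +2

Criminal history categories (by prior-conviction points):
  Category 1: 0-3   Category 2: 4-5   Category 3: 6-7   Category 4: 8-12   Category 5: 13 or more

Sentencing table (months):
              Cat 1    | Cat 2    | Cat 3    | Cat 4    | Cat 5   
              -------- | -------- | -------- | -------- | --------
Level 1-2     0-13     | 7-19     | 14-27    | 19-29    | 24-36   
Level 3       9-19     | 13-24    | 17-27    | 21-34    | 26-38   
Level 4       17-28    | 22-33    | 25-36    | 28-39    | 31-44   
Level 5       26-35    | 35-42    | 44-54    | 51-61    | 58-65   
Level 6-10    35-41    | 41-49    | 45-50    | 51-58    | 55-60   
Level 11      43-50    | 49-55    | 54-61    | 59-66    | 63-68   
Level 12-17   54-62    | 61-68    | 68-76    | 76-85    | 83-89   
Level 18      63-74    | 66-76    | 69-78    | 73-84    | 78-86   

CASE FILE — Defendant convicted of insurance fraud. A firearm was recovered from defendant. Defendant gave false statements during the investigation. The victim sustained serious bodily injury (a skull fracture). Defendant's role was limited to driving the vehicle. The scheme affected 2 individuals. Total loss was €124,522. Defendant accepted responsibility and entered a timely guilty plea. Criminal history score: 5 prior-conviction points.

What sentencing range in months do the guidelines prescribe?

Base offense level for insurance fraud: 10.
R1 applies: 10 + 4 = 14.
R3 does not apply.
R4 applies (level before this adjustment is 14 ≥ 5, so +4): 14 + 4 = 18.
R5 applies: 18 − 3 = 15.
R6 applies: 15 − 2 = 13.
R7 applies: 13 + 5 = 18.
R8 applies: 18 + 2 = 20.
Level 20 exceeds the maximum of 18; capped at 18.
Final offense level: 18.
Criminal history: 5 prior points → Category 2 (4-5).
Level 18 falls in the 18 band.
Grid: Level 18 × Category 2 = 66-76 months.

66-76 months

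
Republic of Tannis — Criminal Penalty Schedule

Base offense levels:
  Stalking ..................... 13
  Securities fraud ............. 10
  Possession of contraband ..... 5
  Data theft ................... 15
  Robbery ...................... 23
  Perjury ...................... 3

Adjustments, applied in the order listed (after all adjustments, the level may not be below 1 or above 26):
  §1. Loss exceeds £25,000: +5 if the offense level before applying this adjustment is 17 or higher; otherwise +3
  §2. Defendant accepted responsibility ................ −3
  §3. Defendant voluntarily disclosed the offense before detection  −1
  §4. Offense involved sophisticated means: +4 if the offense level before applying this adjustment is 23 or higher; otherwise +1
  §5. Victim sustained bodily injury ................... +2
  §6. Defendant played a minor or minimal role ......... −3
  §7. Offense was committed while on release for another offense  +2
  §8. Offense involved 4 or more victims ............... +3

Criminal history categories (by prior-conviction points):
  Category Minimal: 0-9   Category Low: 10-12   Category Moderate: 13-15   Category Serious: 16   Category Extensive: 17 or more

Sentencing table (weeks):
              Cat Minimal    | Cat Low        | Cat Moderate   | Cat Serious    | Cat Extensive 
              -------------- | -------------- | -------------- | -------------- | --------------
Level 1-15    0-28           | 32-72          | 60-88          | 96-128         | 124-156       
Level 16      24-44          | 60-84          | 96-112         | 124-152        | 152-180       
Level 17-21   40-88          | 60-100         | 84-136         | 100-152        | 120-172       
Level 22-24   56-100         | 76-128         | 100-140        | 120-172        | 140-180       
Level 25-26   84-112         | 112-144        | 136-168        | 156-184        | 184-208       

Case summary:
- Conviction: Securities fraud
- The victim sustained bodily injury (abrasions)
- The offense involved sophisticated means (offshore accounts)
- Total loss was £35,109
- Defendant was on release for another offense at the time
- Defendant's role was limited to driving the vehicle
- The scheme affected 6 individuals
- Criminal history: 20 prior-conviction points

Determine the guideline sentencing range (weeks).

120-172 weeks

Base offense level for securities fraud: 10.
§1 applies (level before this adjustment is 10 < 17, so +3): 10 + 3 = 13.
§3 does not apply.
§4 applies (level before this adjustment is 13 < 23, so +1): 13 + 1 = 14.
§5 applies: 14 + 2 = 16.
§6 applies: 16 − 3 = 13.
§7 applies: 13 + 2 = 15.
§8 applies: 15 + 3 = 18.
Final offense level: 18.
Criminal history: 20 prior points → Category Extensive (17+).
Level 18 falls in the 17-21 band.
Grid: Level 17-21 × Category Extensive = 120-172 weeks.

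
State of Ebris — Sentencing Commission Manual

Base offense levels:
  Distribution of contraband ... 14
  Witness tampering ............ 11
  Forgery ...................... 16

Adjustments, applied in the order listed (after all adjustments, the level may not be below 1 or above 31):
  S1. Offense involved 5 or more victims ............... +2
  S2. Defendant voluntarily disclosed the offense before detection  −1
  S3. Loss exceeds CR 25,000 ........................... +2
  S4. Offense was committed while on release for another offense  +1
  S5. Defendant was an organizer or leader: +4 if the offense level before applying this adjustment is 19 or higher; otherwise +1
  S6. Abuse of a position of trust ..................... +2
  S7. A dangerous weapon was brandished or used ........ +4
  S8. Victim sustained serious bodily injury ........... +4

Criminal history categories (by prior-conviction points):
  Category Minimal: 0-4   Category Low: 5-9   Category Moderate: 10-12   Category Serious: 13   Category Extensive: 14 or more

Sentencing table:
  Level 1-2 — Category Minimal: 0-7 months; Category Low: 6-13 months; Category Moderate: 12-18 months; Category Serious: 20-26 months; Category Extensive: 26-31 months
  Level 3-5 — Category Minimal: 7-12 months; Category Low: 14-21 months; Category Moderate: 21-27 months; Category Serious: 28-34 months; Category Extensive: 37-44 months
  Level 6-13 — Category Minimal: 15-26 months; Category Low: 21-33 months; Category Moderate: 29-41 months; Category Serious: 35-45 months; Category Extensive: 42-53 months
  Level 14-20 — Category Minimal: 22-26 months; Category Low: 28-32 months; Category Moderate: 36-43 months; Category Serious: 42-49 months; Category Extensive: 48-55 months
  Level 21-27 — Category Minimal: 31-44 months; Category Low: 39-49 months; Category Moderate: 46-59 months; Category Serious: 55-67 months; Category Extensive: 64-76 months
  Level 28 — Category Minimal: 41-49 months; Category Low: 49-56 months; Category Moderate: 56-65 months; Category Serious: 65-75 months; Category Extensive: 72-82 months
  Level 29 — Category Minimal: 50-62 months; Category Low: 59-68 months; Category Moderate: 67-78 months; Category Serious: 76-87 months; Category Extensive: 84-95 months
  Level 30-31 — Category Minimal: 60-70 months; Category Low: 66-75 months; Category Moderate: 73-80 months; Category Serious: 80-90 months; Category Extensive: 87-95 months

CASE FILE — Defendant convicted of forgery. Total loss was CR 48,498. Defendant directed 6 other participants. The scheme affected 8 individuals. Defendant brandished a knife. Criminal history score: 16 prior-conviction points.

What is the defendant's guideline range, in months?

Base offense level for forgery: 16.
S1 applies: 16 + 2 = 18.
S2 does not apply.
S3 applies: 18 + 2 = 20.
S5 applies (level before this adjustment is 20 ≥ 19, so +4): 20 + 4 = 24.
S6 does not apply.
S7 applies: 24 + 4 = 28.
S8 does not apply.
Final offense level: 28.
Criminal history: 16 prior points → Category Extensive (14+).
Level 28 falls in the 28 band.
Grid: Level 28 × Category Extensive = 72-82 months.

72-82 months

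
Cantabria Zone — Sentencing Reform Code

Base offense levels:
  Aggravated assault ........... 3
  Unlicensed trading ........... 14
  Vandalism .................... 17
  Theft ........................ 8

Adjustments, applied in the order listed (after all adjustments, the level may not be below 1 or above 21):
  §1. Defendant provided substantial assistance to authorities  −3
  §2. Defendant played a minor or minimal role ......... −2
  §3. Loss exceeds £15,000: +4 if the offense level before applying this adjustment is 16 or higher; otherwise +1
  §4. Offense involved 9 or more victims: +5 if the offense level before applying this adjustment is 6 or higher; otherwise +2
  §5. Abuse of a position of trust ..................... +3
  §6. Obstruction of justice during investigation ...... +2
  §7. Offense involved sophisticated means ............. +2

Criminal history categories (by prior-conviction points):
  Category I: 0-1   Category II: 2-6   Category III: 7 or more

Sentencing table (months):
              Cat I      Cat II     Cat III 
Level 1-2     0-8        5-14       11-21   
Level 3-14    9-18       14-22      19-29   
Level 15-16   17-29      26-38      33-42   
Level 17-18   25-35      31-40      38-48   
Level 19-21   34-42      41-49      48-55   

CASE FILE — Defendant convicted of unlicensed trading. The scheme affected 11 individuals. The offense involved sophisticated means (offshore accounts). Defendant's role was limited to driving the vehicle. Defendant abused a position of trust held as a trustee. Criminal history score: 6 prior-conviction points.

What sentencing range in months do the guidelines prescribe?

41-49 months

Base offense level for unlicensed trading: 14.
§2 applies: 14 − 2 = 12.
§3 does not apply.
§4 applies (level before this adjustment is 12 ≥ 6, so +5): 12 + 5 = 17.
§5 applies: 17 + 3 = 20.
§6 does not apply.
§7 applies: 20 + 2 = 22.
Level 22 exceeds the maximum of 21; capped at 21.
Final offense level: 21.
Criminal history: 6 prior points → Category II (2-6).
Level 21 falls in the 19-21 band.
Grid: Level 19-21 × Category II = 41-49 months.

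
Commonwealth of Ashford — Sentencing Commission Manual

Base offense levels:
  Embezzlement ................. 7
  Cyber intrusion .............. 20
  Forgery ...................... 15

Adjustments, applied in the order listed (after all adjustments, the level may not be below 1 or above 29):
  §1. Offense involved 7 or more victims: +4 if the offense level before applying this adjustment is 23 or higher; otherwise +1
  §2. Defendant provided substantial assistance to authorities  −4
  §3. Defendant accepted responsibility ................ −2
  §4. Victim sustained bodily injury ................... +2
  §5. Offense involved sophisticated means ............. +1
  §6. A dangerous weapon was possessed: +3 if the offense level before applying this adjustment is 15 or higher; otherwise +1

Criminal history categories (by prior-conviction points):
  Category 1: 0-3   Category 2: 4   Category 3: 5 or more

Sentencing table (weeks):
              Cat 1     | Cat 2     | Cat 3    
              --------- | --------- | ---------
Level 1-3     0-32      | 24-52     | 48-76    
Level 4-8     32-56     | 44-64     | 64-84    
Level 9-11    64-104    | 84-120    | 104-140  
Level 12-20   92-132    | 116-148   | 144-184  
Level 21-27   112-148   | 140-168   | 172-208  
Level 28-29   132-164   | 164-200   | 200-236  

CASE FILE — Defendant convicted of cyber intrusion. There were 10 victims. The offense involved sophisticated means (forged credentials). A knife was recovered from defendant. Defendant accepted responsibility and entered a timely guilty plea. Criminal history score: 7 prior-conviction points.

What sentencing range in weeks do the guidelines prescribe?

172-208 weeks

Base offense level for cyber intrusion: 20.
§1 applies (level before this adjustment is 20 < 23, so +1): 20 + 1 = 21.
§2 does not apply.
§3 applies: 21 − 2 = 19.
§4 does not apply.
§5 applies: 19 + 1 = 20.
§6 applies (level before this adjustment is 20 ≥ 15, so +3): 20 + 3 = 23.
Final offense level: 23.
Criminal history: 7 prior points → Category 3 (5+).
Level 23 falls in the 21-27 band.
Grid: Level 21-27 × Category 3 = 172-208 weeks.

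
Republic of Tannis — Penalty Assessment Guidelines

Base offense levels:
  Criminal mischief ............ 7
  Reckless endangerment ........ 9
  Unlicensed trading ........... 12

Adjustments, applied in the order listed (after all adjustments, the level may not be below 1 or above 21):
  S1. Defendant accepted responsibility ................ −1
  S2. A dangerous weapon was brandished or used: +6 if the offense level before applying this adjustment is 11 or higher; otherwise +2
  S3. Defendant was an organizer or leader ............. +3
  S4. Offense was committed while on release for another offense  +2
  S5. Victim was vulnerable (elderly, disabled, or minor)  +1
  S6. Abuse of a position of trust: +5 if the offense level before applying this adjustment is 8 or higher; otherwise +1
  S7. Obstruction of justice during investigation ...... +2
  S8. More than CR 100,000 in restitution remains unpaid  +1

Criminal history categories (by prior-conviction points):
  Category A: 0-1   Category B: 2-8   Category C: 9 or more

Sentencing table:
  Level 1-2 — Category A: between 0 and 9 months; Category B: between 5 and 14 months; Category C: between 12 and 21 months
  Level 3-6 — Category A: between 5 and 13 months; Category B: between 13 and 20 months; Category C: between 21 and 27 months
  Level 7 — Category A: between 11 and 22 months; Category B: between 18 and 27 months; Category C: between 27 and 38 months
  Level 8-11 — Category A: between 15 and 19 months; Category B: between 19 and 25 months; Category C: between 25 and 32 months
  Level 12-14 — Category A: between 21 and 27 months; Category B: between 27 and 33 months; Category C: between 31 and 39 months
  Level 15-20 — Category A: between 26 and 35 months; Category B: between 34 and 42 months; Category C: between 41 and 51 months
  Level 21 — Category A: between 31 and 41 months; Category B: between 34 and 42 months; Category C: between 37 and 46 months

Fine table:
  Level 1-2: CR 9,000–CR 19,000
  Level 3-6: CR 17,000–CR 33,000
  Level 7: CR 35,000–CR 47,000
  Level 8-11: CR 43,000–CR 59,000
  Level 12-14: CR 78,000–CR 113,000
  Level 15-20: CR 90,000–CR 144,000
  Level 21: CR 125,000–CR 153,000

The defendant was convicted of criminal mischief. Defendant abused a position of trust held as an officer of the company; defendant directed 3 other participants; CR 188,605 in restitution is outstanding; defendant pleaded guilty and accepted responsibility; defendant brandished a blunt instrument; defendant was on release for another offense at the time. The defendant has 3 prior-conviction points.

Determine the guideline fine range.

Base offense level for criminal mischief: 7.
S1 applies: 7 − 1 = 6.
S2 applies (level before this adjustment is 6 < 11, so +2): 6 + 2 = 8.
S3 applies: 8 + 3 = 11.
S4 applies: 11 + 2 = 13.
S5 does not apply.
S6 applies (level before this adjustment is 13 ≥ 8, so +5): 13 + 5 = 18.
S8 applies: 18 + 1 = 19.
Final offense level: 19.
Level 19 falls in the 15-20 band.
Fine table: Level 15-20 → CR 90,000–CR 144,000.

CR 90,000–CR 144,000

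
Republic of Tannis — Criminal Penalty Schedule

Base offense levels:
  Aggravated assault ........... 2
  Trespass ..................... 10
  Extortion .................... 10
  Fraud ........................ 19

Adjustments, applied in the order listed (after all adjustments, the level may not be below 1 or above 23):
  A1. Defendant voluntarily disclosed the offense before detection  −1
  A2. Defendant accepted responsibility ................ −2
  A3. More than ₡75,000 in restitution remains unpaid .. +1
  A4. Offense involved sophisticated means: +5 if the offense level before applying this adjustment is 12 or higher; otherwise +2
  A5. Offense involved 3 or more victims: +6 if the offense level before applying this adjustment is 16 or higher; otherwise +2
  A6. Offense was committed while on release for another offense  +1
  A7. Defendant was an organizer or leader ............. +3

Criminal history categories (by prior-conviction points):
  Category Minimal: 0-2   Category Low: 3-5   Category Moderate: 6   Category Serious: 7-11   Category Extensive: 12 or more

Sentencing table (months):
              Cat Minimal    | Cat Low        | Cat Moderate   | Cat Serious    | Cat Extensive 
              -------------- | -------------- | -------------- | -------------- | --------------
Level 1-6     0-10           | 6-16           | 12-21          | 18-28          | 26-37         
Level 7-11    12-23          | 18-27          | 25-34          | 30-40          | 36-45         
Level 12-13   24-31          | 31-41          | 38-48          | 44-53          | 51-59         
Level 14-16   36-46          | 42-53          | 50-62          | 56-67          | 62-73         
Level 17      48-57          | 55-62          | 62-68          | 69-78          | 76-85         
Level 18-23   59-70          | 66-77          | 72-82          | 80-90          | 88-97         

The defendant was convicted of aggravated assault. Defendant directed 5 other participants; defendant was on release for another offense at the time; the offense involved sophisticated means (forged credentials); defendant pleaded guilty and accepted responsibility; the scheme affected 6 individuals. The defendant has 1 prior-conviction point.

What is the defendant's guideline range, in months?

12-23 months

Base offense level for aggravated assault: 2.
A2 applies: 2 − 2 = 0.
A4 applies (level before this adjustment is 0 < 12, so +2): 0 + 2 = 2.
A5 applies (level before this adjustment is 2 < 16, so +2): 2 + 2 = 4.
A6 applies: 4 + 1 = 5.
A7 applies: 5 + 3 = 8.
Final offense level: 8.
Criminal history: 1 prior point → Category Minimal (0-2).
Level 8 falls in the 7-11 band.
Grid: Level 7-11 × Category Minimal = 12-23 months.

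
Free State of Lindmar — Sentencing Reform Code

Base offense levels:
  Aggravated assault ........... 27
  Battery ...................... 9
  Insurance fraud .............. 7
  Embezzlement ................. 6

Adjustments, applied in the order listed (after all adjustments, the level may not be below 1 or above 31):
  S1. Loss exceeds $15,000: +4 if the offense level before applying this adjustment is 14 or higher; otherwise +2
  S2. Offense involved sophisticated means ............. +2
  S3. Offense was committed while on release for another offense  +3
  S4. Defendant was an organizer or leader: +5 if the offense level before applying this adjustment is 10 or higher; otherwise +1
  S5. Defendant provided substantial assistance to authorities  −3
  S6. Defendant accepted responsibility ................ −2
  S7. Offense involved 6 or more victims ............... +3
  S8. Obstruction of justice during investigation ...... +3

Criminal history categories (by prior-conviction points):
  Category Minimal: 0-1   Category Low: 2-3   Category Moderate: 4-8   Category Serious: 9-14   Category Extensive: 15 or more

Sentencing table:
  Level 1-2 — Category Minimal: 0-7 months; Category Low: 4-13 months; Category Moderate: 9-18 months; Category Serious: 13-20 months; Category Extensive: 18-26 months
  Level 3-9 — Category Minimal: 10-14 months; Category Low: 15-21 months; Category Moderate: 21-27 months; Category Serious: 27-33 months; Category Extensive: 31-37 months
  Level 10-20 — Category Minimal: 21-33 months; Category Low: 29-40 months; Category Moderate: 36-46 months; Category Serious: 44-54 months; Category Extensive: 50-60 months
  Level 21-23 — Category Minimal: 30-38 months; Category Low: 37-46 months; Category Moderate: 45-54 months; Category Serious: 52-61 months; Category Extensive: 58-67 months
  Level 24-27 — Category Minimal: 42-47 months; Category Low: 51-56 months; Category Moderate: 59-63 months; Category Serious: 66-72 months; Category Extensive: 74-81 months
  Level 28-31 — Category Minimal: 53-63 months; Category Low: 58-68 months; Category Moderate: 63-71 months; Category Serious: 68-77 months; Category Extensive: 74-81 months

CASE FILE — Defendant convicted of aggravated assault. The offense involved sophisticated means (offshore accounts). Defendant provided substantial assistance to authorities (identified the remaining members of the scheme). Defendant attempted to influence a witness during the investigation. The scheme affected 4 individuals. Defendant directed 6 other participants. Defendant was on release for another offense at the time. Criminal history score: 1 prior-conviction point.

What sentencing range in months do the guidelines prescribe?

53-63 months

Base offense level for aggravated assault: 27.
S1 does not apply.
S2 applies: 27 + 2 = 29.
S3 applies: 29 + 3 = 32.
S4 applies (level before this adjustment is 32 ≥ 10, so +5): 32 + 5 = 37.
S5 applies: 37 − 3 = 34.
S6 does not apply.
S7 does not apply.
S8 applies: 34 + 3 = 37.
Level 37 exceeds the maximum of 31; capped at 31.
Final offense level: 31.
Criminal history: 1 prior point → Category Minimal (0-1).
Level 31 falls in the 28-31 band.
Grid: Level 28-31 × Category Minimal = 53-63 months.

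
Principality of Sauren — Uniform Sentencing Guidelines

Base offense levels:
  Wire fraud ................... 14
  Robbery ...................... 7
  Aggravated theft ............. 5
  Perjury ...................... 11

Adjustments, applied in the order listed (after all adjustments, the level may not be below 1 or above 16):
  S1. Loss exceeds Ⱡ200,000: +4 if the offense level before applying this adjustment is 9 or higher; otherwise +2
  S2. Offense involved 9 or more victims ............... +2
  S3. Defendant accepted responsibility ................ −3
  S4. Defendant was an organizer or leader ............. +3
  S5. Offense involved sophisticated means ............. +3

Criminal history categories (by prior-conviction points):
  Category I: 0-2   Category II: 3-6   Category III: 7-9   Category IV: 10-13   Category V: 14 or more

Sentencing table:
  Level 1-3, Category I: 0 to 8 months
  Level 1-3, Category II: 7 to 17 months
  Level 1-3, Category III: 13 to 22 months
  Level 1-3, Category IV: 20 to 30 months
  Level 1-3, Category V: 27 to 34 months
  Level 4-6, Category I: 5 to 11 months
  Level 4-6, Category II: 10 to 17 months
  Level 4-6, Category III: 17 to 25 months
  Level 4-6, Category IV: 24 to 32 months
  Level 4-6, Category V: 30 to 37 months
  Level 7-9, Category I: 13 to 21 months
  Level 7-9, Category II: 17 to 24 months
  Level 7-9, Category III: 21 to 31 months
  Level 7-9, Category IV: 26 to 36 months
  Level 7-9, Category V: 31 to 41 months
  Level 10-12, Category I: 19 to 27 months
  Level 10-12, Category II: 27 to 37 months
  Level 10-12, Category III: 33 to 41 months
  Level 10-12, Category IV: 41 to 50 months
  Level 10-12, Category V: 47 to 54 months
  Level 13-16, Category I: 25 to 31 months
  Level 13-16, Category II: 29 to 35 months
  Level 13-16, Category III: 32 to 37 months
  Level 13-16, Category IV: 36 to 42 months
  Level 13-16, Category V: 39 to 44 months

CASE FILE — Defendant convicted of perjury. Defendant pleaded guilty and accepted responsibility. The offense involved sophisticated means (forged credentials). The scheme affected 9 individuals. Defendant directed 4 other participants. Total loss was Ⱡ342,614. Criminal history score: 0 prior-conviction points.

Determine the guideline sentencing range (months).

Base offense level for perjury: 11.
S1 applies (level before this adjustment is 11 ≥ 9, so +4): 11 + 4 = 15.
S2 applies: 15 + 2 = 17.
S3 applies: 17 − 3 = 14.
S4 applies: 14 + 3 = 17.
S5 applies: 17 + 3 = 20.
Level 20 exceeds the maximum of 16; capped at 16.
Final offense level: 16.
Criminal history: 0 prior points → Category I (0-2).
Level 16 falls in the 13-16 band.
Grid: Level 13-16 × Category I = 25-31 months.

25-31 months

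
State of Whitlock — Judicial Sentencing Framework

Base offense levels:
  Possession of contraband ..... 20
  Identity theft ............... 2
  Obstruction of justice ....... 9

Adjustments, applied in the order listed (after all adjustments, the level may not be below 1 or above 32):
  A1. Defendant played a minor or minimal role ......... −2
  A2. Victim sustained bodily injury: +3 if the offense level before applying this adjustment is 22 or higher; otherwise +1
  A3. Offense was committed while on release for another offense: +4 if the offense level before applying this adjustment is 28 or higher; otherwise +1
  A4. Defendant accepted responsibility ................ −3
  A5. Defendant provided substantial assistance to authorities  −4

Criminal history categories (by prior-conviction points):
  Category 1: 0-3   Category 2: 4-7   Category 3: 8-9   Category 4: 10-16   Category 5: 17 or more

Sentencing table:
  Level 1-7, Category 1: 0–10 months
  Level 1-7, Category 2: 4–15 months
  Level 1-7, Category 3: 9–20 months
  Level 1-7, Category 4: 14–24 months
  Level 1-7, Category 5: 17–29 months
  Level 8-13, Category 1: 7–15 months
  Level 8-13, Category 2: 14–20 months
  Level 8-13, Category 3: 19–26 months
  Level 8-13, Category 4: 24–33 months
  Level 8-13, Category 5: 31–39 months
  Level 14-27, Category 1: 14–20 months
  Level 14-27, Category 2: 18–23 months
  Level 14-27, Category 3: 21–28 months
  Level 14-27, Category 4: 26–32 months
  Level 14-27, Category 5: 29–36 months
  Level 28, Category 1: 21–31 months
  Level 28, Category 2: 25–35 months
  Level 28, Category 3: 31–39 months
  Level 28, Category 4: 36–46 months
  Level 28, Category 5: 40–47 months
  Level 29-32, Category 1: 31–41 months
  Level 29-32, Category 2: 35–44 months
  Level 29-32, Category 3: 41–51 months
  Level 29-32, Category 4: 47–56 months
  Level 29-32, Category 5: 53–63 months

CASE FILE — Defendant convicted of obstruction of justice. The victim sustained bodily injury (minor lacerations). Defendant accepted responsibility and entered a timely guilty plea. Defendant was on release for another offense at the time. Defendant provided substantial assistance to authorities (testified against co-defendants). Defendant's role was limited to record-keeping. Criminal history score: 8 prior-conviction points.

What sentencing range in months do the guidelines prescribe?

9-20 months

Base offense level for obstruction of justice: 9.
A1 applies: 9 − 2 = 7.
A2 applies (level before this adjustment is 7 < 22, so +1): 7 + 1 = 8.
A3 applies (level before this adjustment is 8 < 28, so +1): 8 + 1 = 9.
A4 applies: 9 − 3 = 6.
A5 applies: 6 − 4 = 2.
Final offense level: 2.
Criminal history: 8 prior points → Category 3 (8-9).
Level 2 falls in the 1-7 band.
Grid: Level 1-7 × Category 3 = 9-20 months.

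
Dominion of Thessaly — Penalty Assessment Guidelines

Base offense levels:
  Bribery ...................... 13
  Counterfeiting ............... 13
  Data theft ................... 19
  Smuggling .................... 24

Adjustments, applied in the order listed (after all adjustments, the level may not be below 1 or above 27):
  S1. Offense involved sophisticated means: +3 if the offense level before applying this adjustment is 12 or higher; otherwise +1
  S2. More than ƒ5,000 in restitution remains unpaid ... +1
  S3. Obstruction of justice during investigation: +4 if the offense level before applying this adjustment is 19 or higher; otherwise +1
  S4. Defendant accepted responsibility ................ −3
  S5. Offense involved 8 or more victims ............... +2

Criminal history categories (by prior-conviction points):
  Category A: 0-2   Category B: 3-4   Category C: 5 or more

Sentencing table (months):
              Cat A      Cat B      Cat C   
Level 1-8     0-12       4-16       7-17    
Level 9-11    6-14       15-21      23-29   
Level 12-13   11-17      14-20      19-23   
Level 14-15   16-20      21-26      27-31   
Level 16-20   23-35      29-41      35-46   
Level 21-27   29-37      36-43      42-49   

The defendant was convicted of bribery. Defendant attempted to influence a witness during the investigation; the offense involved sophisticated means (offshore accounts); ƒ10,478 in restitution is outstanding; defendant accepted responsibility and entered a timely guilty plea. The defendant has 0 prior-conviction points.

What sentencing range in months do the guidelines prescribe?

16-20 months

Base offense level for bribery: 13.
S1 applies (level before this adjustment is 13 ≥ 12, so +3): 13 + 3 = 16.
S2 applies: 16 + 1 = 17.
S3 applies (level before this adjustment is 17 < 19, so +1): 17 + 1 = 18.
S4 applies: 18 − 3 = 15.
S5 does not apply.
Final offense level: 15.
Criminal history: 0 prior points → Category A (0-2).
Level 15 falls in the 14-15 band.
Grid: Level 14-15 × Category A = 16-20 months.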